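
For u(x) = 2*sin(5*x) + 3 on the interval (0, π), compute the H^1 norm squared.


||u||_{H^1(0,π)}^2 = 24/5 + 61*π

u'(x) = 10*cos(5*x).
Expand u² and (u')² and integrate term by term on (0, π), using: for integers n ≥ 1, ∫_0^π sin²(nx) dx = ∫_0^π cos²(nx) dx = π/2; for n ≠ n', ∫_0^π sin(nx)sin(n'x) dx = ∫_0^π cos(nx)cos(n'x) dx = 0; and by product-to-sum, ∫_0^π sin(nx)cos(n'x) dx = ½∫_0^π [sin((n+n')x) + sin((n−n')x)] dx, which is 0 when n+n' is even and 2n/(n²−n'²) when n+n' is odd (it need not vanish on (0, π)). For the constant mode: ∫_0^π 1 dx = π, ∫_0^π cos(nx) dx = 0, ∫_0^π sin(nx) dx = (1−(−1)^n)/n.
  u² squared terms: (3)²·∫1 dx = 9·π = 9*π;  (2)²·∫sin(5x)² dx = 4·π/2 = 2*π.
  u² cross terms: 2·(3)·(2)·∫1·sin(5x) dx = 12·(2/5) = 24/5.
  So ∫_0^π u² dx = 9*π + 2*π + 24/5 = 24/5 + 11*π.
  (u')² squared terms: (10)²·∫cos(5x)² dx = 100·π/2 = 50*π.
  So ∫_0^π (u')² dx = 50*π.
||u||_{H^1}^2 = (24/5 + 11*π) + (50*π) = 24/5 + 61*π.


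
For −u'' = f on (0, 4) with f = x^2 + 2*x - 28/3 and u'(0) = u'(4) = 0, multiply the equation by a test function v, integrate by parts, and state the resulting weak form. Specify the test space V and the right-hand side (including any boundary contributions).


V = H^1(0, 4) (no boundary constraint on v; u is determined up to an additive constant); weak form: ∫_0^4 u'v' dx = ∫_0^4 (x^2 + 2*x - 28/3) v dx for all v ∈ V.

Multiply both sides by a test function v and integrate from 0 to 4:
  ∫_0^4 −u''(x) v(x) dx = ∫_0^4 f(x) v(x) dx.
Integrate the LHS by parts once:
  ∫_0^4 −u'' v dx = −[u'(x) v(x)]_0^4 + ∫_0^4 u'(x) v'(x) dx.
Thus ∫_0^4 u'(x) v'(x) dx = ∫_0^4 f(x) v(x) dx + [u'(x) v(x)]_0^4.
Choose V so that boundary terms are either known or forced to vanish.
u has homogeneous Neumann: u'(0) = u'(4) = 0. So [u' v]_0^4 = 0·v(4) − 0·v(0) = 0 for any v; take V = H^1(0, 4).
Weak formulation: find u (satisfying any essential BC) such that ∫_0^4 u'(x) v'(x) dx = ∫_0^4 f v dx for all v ∈ V (homogeneous Neumann, so boundary terms vanish).
Substituting f(x) = x^2 + 2*x - 28/3, the right-hand side is ∫_0^4 (x^2 + 2*x - 28/3) v dx.
Compatibility check (pure Neumann): taking v ≡ 1 ∈ V gives 0 = ∫_0^4 f dx + (0) − (0), i.e. ∫_0^4 f dx must equal u'(0) − u'(4) = 0. Indeed ∫_0^4 (x^2 + 2*x - 28/3) dx = 0, so the data are compatible. The solution is then unique only up to an additive constant (fix it e.g. by requiring ∫_0^4 u dx = 0).


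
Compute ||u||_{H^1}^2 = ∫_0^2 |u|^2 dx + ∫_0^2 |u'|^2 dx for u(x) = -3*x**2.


||u||_{H^1}^2 = 768/5

The H^1 norm (squared) on an interval (0, L) is
  ||u||_{H^1}^2 = ∫_0^L u(x)^2 dx + ∫_0^L u'(x)^2 dx.
Compute u'(x) = -6*x.
Then u(x)^2 = 9*x**4 and u'(x)^2 = 36*x**2.
Integrate each monomial from 0 to 2 using ∫_0^2 c·x^n dx = c·2^(n+1)/(n+1):
  ∫_0^2 u(x)^2 dx = ∫_0^2 (9*x^4) dx. Term by term:
    ∫_0^2 9*x^4 dx = 288/5.
  ∫_0^2 u'(x)^2 dx = ∫_0^2 (36*x^2) dx. Term by term:
    ∫_0^2 36*x^2 dx = 96.
Adding: ||u||_{H^1}^2 = 288/5 + 96 = 768/5.


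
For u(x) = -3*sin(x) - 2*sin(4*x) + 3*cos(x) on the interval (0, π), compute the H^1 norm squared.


||u||_{H^1(0,π)}^2 = -64/5 + 52*π

u'(x) = -3*sin(x) - 3*cos(x) - 8*cos(4*x).
Expand u² and (u')² and integrate term by term on (0, π), using: for integers n ≥ 1, ∫_0^π sin²(nx) dx = ∫_0^π cos²(nx) dx = π/2; for n ≠ n', ∫_0^π sin(nx)sin(n'x) dx = ∫_0^π cos(nx)cos(n'x) dx = 0; and by product-to-sum, ∫_0^π sin(nx)cos(n'x) dx = ½∫_0^π [sin((n+n')x) + sin((n−n')x)] dx, which is 0 when n+n' is even and 2n/(n²−n'²) when n+n' is odd (it need not vanish on (0, π)).
  u² squared terms: (-3)²·∫sin(x)² dx = 9·π/2 = 9*π/2;  (-2)²·∫sin(4x)² dx = 4·π/2 = 2*π;  (3)²·∫cos(x)² dx = 9·π/2 = 9*π/2.
  u² cross terms: 2·(-3)·(-2)·∫sin(x)·sin(4x) dx = 12·(0) = 0;  2·(-3)·(3)·∫sin(x)·cos(x) dx = -18·(0) = 0;  2·(-2)·(3)·∫sin(4x)·cos(x) dx = -12·(8/15) = -32/5.
  So ∫_0^π u² dx = 9*π/2 + 2*π + 9*π/2 + 0 + 0 − 32/5 = -32/5 + 11*π.
  (u')² squared terms: (-8)²·∫cos(4x)² dx = 64·π/2 = 32*π;  (-3)²·∫cos(x)² dx = 9·π/2 = 9*π/2;  (-3)²·∫sin(x)² dx = 9·π/2 = 9*π/2.
  (u')² cross terms: 2·(-8)·(-3)·∫cos(4x)·cos(x) dx = 48·(0) = 0;  2·(-8)·(-3)·∫cos(4x)·sin(x) dx = 48·(-2/15) = -32/5;  2·(-3)·(-3)·∫cos(x)·sin(x) dx = 18·(0) = 0.
  So ∫_0^π (u')² dx = 32*π + 9*π/2 + 9*π/2 + 0 − 32/5 + 0 = -32/5 + 41*π.
||u||_{H^1}^2 = (-32/5 + 11*π) + (-32/5 + 41*π) = -64/5 + 52*π.


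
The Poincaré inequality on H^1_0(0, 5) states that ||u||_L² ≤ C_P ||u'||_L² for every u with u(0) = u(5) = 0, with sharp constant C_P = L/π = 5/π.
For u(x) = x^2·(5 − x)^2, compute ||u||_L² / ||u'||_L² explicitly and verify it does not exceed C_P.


||u||_L² / ||u'||_L² = 5*sqrt(3)/6 < C_P = 5/π.

u(x) = x^2·(5 − x)^2, so u'(x) = 2*x*(x - 5)*(2*x - 5).
u(x) = x^2·(5 − x)^2 vanishes at x = 0 and x = 5, so u ∈ H^1_0(0, 5). Differentiate via the product rule and integrate the resulting polynomials term by term.
  ∫_0^5 u² dx = ∫_0^5 (x^8 - 20*x^7 + 150*x^6 - 500*x^5 + 625*x^4) dx. Term by term:
    ∫_0^5 x^8 dx = 1953125/9;  ∫_0^5 -20*x^7 dx = -1953125/2;  ∫_0^5 150*x^6 dx = 11718750/7;
    ∫_0^5 -500*x^5 dx = -3906250/3;  ∫_0^5 625*x^4 dx = 390625.
  Sum: 1953125/9 − 1953125/2 + 11718750/7 − 3906250/3 + 390625 = 390625/126.
  ∫_0^5 (u')² dx = ∫_0^5 (16*x^6 - 240*x^5 + 1300*x^4 - 3000*x^3 + 2500*x^2) dx. Term by term:
    ∫_0^5 16*x^6 dx = 1250000/7;  ∫_0^5 -240*x^5 dx = -625000;  ∫_0^5 1300*x^4 dx = 812500;
    ∫_0^5 -3000*x^3 dx = -468750;  ∫_0^5 2500*x^2 dx = 312500/3.
  Sum: 1250000/7 − 625000 + 812500 − 468750 + 312500/3 = 31250/21.
∫_0^5 u² dx = 390625/126, so ||u||_L² = 625*sqrt(14)/42.
∫_0^5 (u')² dx = 31250/21, so ||u'||_L² = 125*sqrt(42)/21.
Ratio ||u||_L² / ||u'||_L² = 5*sqrt(3)/6.
Sharp Poincaré constant on H^1_0(0, 5) is C_P = L/π = 5/π, achieved by sin(π/5·x).
A polynomial bump cannot attain the sharp Poincaré constant (only the first sine eigenfunction does), so the ratio is strictly less than C_P, consistent with ||u||_L² ≤ C_P ||u'||_L².


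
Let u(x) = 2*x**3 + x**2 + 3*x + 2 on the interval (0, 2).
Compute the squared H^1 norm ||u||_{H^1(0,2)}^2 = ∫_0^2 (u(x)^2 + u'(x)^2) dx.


||u||_{H^1}^2 = 27886/35

The H^1 norm (squared) on an interval (0, L) is
  ||u||_{H^1}^2 = ∫_0^L u(x)^2 dx + ∫_0^L u'(x)^2 dx.
Compute u'(x) = 6*x**2 + 2*x + 3.
Then u(x)^2 = 4*x**6 + 4*x**5 + 13*x**4 + 14*x**3 + 13*x**2 + 12*x + 4 and u'(x)^2 = 36*x**4 + 24*x**3 + 40*x**2 + 12*x + 9.
Integrate each monomial from 0 to 2 using ∫_0^2 c·x^n dx = c·2^(n+1)/(n+1):
  ∫_0^2 u(x)^2 dx = ∫_0^2 (4*x^6 + 4*x^5 + 13*x^4 + 14*x^3 + 13*x^2 + 12*x + 4) dx. Term by term:
    ∫_0^2 4*x^6 dx = 512/7;  ∫_0^2 4*x^5 dx = 128/3;  ∫_0^2 13*x^4 dx = 416/5;
    ∫_0^2 14*x^3 dx = 56;  ∫_0^2 13*x^2 dx = 104/3;  ∫_0^2 12*x dx = 24;
    ∫_0^2 4 dx = 8.
  Sum: 512/7 + 128/3 + 416/5 + 56 + 104/3 + 24 + 8 = 33776/105.
  ∫_0^2 u'(x)^2 dx = ∫_0^2 (36*x^4 + 24*x^3 + 40*x^2 + 12*x + 9) dx. Term by term:
    ∫_0^2 36*x^4 dx = 1152/5;  ∫_0^2 24*x^3 dx = 96;  ∫_0^2 40*x^2 dx = 320/3;
    ∫_0^2 12*x dx = 24;  ∫_0^2 9 dx = 18.
  Sum: 1152/5 + 96 + 320/3 + 24 + 18 = 7126/15.
Adding: ||u||_{H^1}^2 = 33776/105 + 7126/15 = 27886/35.


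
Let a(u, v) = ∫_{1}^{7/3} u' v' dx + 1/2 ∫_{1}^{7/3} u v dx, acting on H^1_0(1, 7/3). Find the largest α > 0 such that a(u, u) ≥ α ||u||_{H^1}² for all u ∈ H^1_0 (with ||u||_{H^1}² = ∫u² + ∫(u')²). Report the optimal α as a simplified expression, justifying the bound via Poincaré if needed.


α = (8 + 9*π^2)/(16 + 9*π^2)

Coercivity of a(·,·) on H^1_0(1, 7/3) means a(u, u) ≥ α ||u||_{H^1}² for every u ∈ H^1_0.
The interval has length L = 4/3, and Poincaré/coercivity depend only on L. Here a(u, u) = ∫(u')² + (1/2)·∫u².
Here 0 < c = 1/2 < 1. The condition a(u,u) ≥ α||u||_{H^1}² reads (1−α)∫(u')² ≥ (α−c)∫u². Any admissible α is ≤ 1 (rapidly oscillating u have ∫u²/∫(u')² → 0), and α = 1 would force 0 ≥ (1−c)∫u², impossible since c < 1; so 1−α > 0. By the sharp Poincaré inequality on H^1_0 of an interval of length L, ∫(u')² ≥ (π/L)²∫u² with equality for the first sine mode sin(π(x−x₀)/L) (x₀ the left endpoint), so the inequality holds for all u iff (1−α)(π/L)² ≥ α − c, i.e. α ≤ ((π/L)² + c)/((π/L)² + 1) = (1 + c(L/π)²)/(1 + (L/π)²). With (π/L)² = 9*π^2/16 and c = 1/2, the largest admissible constant is α = ((π/L)² + c)/((π/L)² + 1).
Simplifying, α = (8 + 9*π^2)/(16 + 9*π^2).


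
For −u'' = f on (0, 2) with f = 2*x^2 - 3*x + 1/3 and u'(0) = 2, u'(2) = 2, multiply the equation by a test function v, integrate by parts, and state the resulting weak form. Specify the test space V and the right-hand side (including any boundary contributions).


V = H^1(0, 2) (v unrestricted at boundary; u is determined up to an additive constant); weak form: ∫_0^2 u'v' dx = ∫_0^2 (2*x^2 - 3*x + 1/3) v dx + 2·v(2) − 2·v(0) for all v ∈ V.

Multiply both sides by a test function v and integrate from 0 to 2:
  ∫_0^2 −u''(x) v(x) dx = ∫_0^2 f(x) v(x) dx.
Integrate the LHS by parts once:
  ∫_0^2 −u'' v dx = −[u'(x) v(x)]_0^2 + ∫_0^2 u'(x) v'(x) dx.
Thus ∫_0^2 u'(x) v'(x) dx = ∫_0^2 f(x) v(x) dx + [u'(x) v(x)]_0^2.
Choose V so that boundary terms are either known or forced to vanish.
u has inhomogeneous Neumann u'(0) = 2, u'(2) = 2. [u' v]_0^2 = (2)·v(2) − (2)·v(0) = 2·v(2) − 2·v(0). Take V = H^1(0, 2); boundary term becomes part of RHS.
Weak formulation: find u (satisfying any essential BC) such that ∫_0^2 u'(x) v'(x) dx = ∫_0^2 f v dx + 2·v(2) − 2·v(0) for all v ∈ V (Neumann data are natural BCs: they enter the RHS as boundary terms).
Substituting f(x) = 2*x^2 - 3*x + 1/3, the right-hand side is ∫_0^2 (2*x^2 - 3*x + 1/3) v dx + 2·v(2) − 2·v(0).
Compatibility check (pure Neumann): taking v ≡ 1 ∈ V gives 0 = ∫_0^2 f dx + (2) − (2), i.e. ∫_0^2 f dx must equal u'(0) − u'(2) = 0. Indeed ∫_0^2 (2*x^2 - 3*x + 1/3) dx = 0, so the data are compatible. The solution is then unique only up to an additive constant (fix it e.g. by requiring ∫_0^2 u dx = 0).


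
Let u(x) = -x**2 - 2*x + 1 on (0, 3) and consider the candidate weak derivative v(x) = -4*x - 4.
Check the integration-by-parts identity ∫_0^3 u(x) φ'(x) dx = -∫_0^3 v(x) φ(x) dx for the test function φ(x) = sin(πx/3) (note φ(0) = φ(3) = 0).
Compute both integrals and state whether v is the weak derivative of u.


LHS = 30/π, RHS = 60/π. No, v is not the weak derivative of u.

u(x) = -x**2 - 2*x + 1, classical derivative u'(x) = -2*x - 2.
φ(x) = sin(πx/3), so φ'(x) = π*cos(π*x/3)/3.
Note φ(0) = φ(3) = 0, so the boundary term u·φ vanishes.
LHS = ∫_0^3 u(x) φ'(x) dx = ∫_0^3 (-π*x^2*cos(π*x/3)/3 - 2*π*x*cos(π*x/3)/3 + π*cos(π*x/3)/3) dx. Term by term:
  ∫_0^3 π*cos(π*x/3)/3 dx = 0;  ∫_0^3 -2*π*x*cos(π*x/3)/3 dx = 12/π;  ∫_0^3 -π*x^2*cos(π*x/3)/3 dx = 18/π.
Sum: 0 + 12/π + 18/π = 30/π.
So LHS = 30/π.
∫_0^3 v(x) φ(x) dx = ∫_0^3 (-4*x*sin(π*x/3) - 4*sin(π*x/3)) dx. Term by term:
  ∫_0^3 -4*sin(π*x/3) dx = -24/π;  ∫_0^3 -4*x*sin(π*x/3) dx = -36/π.
Sum: -24/π − 36/π = -60/π.
So RHS = -∫_0^3 v(x) φ(x) dx = 60/π.
LHS − RHS = -30/π ≠ 0, so the identity fails.
(For a valid weak derivative the identity must hold for EVERY test function, in particular this one. The failure shows v is NOT the weak derivative of u.)
Correct weak derivative would be u'(x) = -2*x - 2.


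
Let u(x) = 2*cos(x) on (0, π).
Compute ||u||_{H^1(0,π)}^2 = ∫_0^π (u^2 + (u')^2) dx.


||u||_{H^1(0,π)}^2 = 4*π

u'(x) = -2*sin(x).
Expand u² and (u')² and integrate term by term on (0, π), using: for integers n ≥ 1, ∫_0^π sin²(nx) dx = ∫_0^π cos²(nx) dx = π/2; for n ≠ n', ∫_0^π sin(nx)sin(n'x) dx = ∫_0^π cos(nx)cos(n'x) dx = 0; and by product-to-sum, ∫_0^π sin(nx)cos(n'x) dx = ½∫_0^π [sin((n+n')x) + sin((n−n')x)] dx, which is 0 when n+n' is even and 2n/(n²−n'²) when n+n' is odd (it need not vanish on (0, π)).
  u² squared terms: (2)²·∫cos(x)² dx = 4·π/2 = 2*π.
  So ∫_0^π u² dx = 2*π.
  (u')² squared terms: (-2)²·∫sin(x)² dx = 4·π/2 = 2*π.
  So ∫_0^π (u')² dx = 2*π.
||u||_{H^1}^2 = (2*π) + (2*π) = 4*π.


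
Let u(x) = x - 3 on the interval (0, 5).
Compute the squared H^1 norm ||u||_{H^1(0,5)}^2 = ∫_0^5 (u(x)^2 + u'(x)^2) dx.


||u||_{H^1}^2 = 50/3

The H^1 norm (squared) on an interval (0, L) is
  ||u||_{H^1}^2 = ∫_0^L u(x)^2 dx + ∫_0^L u'(x)^2 dx.
Compute u'(x) = 1.
Then u(x)^2 = x**2 - 6*x + 9 and u'(x)^2 = 1.
Integrate each monomial from 0 to 5 using ∫_0^5 c·x^n dx = c·5^(n+1)/(n+1):
  ∫_0^5 u(x)^2 dx = ∫_0^5 (x^2 - 6*x + 9) dx. Term by term:
    ∫_0^5 x^2 dx = 125/3;  ∫_0^5 -6*x dx = -75;  ∫_0^5 9 dx = 45.
  Sum: 125/3 − 75 + 45 = 35/3.
  ∫_0^5 u'(x)^2 dx = ∫_0^5 (1) dx. Term by term:
    ∫_0^5 1 dx = 5.
Adding: ||u||_{H^1}^2 = 35/3 + 5 = 50/3.


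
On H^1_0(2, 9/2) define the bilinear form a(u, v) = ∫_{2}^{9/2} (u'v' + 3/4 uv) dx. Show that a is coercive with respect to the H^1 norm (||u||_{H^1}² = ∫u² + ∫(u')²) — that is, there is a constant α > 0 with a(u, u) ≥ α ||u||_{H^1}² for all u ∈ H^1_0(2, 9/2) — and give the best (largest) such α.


α = (75 + 16*π^2)/(4*(25 + 4*π^2))

Coercivity of a(·,·) on H^1_0(2, 9/2) means a(u, u) ≥ α ||u||_{H^1}² for every u ∈ H^1_0.
The interval has length L = 5/2, and Poincaré/coercivity depend only on L. Here a(u, u) = ∫(u')² + (3/4)·∫u².
Here 0 < c = 3/4 < 1. The condition a(u,u) ≥ α||u||_{H^1}² reads (1−α)∫(u')² ≥ (α−c)∫u². Any admissible α is ≤ 1 (rapidly oscillating u have ∫u²/∫(u')² → 0), and α = 1 would force 0 ≥ (1−c)∫u², impossible since c < 1; so 1−α > 0. By the sharp Poincaré inequality on H^1_0 of an interval of length L, ∫(u')² ≥ (π/L)²∫u² with equality for the first sine mode sin(π(x−x₀)/L) (x₀ the left endpoint), so the inequality holds for all u iff (1−α)(π/L)² ≥ α − c, i.e. α ≤ ((π/L)² + c)/((π/L)² + 1) = (1 + c(L/π)²)/(1 + (L/π)²). With (π/L)² = 4*π^2/25 and c = 3/4, the largest admissible constant is α = ((π/L)² + c)/((π/L)² + 1).
Simplifying, α = (75 + 16*π^2)/(4*(25 + 4*π^2)).


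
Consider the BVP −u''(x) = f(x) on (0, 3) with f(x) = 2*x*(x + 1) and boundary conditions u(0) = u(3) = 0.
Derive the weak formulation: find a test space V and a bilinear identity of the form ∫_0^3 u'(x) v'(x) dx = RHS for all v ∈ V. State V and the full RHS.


V = H^1_0(0, 3) (so v(0) = v(3) = 0); weak form: ∫_0^3 u'v' dx = ∫_0^3 (2*x*(x + 1)) v dx for all v ∈ V.

Multiply both sides by a test function v and integrate from 0 to 3:
  ∫_0^3 −u''(x) v(x) dx = ∫_0^3 f(x) v(x) dx.
Integrate the LHS by parts once:
  ∫_0^3 −u'' v dx = −[u'(x) v(x)]_0^3 + ∫_0^3 u'(x) v'(x) dx.
Thus ∫_0^3 u'(x) v'(x) dx = ∫_0^3 f(x) v(x) dx + [u'(x) v(x)]_0^3.
Choose V so that boundary terms are either known or forced to vanish.
u is Dirichlet: u(0) = u(3) = 0. Let V = H^1_0(0, 3); then v(0) = v(3) = 0, and [u' v]_0^3 = 0.
Weak formulation: find u (satisfying any essential BC) such that ∫_0^3 u'(x) v'(x) dx = ∫_0^3 f v dx for all v ∈ V.
Substituting f(x) = 2*x*(x + 1), the right-hand side is ∫_0^3 (2*x*(x + 1)) v dx.


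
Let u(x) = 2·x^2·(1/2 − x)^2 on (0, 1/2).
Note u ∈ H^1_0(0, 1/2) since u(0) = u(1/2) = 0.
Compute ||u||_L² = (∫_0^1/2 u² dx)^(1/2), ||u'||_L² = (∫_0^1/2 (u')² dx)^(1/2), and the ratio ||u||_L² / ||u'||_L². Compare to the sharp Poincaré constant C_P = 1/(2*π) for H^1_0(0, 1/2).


||u||_L² / ||u'||_L² = sqrt(3)/12 < C_P = 1/(2*π).

u(x) = 2·x^2·(1/2 − x)^2, so u'(x) = x*(2*x - 1)*(4*x - 1).
u(x) = 2·x^2·(1/2 − x)^2 vanishes at x = 0 and x = 1/2, so u ∈ H^1_0(0, 1/2). Differentiate via the product rule and integrate the resulting polynomials term by term.
  ∫_0^1/2 u² dx = ∫_0^1/2 (4*x^8 - 8*x^7 + 6*x^6 - 2*x^5 + x^4/4) dx. Term by term:
    ∫_0^1/2 4*x^8 dx = 1/1152;  ∫_0^1/2 -8*x^7 dx = -1/256;  ∫_0^1/2 6*x^6 dx = 3/448;
    ∫_0^1/2 -2*x^5 dx = -1/192;  ∫_0^1/2 x^4/4 dx = 1/640.
  Sum: 1/1152 − 1/256 + 3/448 − 1/192 + 1/640 = 1/80640.
  ∫_0^1/2 (u')² dx = ∫_0^1/2 (64*x^6 - 96*x^5 + 52*x^4 - 12*x^3 + x^2) dx. Term by term:
    ∫_0^1/2 64*x^6 dx = 1/14;  ∫_0^1/2 -96*x^5 dx = -1/4;  ∫_0^1/2 52*x^4 dx = 13/40;
    ∫_0^1/2 -12*x^3 dx = -3/16;  ∫_0^1/2 x^2 dx = 1/24.
  Sum: 1/14 − 1/4 + 13/40 − 3/16 + 1/24 = 1/1680.
∫_0^1/2 u² dx = 1/80640, so ||u||_L² = sqrt(35)/1680.
∫_0^1/2 (u')² dx = 1/1680, so ||u'||_L² = sqrt(105)/420.
Ratio ||u||_L² / ||u'||_L² = sqrt(3)/12.
Sharp Poincaré constant on H^1_0(0, 1/2) is C_P = L/π = 1/(2*π), achieved by sin(2*π·x).
A polynomial bump cannot attain the sharp Poincaré constant (only the first sine eigenfunction does), so the ratio is strictly less than C_P, consistent with ||u||_L² ≤ C_P ||u'||_L².


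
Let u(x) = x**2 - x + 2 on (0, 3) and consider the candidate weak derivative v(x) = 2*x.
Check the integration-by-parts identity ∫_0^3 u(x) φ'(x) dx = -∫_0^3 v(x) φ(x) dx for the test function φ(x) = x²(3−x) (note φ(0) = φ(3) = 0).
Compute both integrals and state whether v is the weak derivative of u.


LHS = -351/20, RHS = -243/10. No, v is not the weak derivative of u.

u(x) = x**2 - x + 2, classical derivative u'(x) = 2*x - 1.
φ(x) = x²(3−x), so φ'(x) = 3*x*(2 - x).
Note φ(0) = φ(3) = 0, so the boundary term u·φ vanishes.
LHS = ∫_0^3 u(x) φ'(x) dx = ∫_0^3 (-3*x^4 + 9*x^3 - 12*x^2 + 12*x) dx. Term by term:
  ∫_0^3 -3*x^4 dx = -729/5;  ∫_0^3 9*x^3 dx = 729/4;  ∫_0^3 -12*x^2 dx = -108;
  ∫_0^3 12*x dx = 54.
Sum: -729/5 + 729/4 − 108 + 54 = -351/20.
So LHS = -351/20.
∫_0^3 v(x) φ(x) dx = ∫_0^3 (-2*x^4 + 6*x^3) dx. Term by term:
  ∫_0^3 -2*x^4 dx = -486/5;  ∫_0^3 6*x^3 dx = 243/2.
Sum: -486/5 + 243/2 = 243/10.
So RHS = -∫_0^3 v(x) φ(x) dx = -243/10.
LHS − RHS = 27/4 ≠ 0, so the identity fails.
(For a valid weak derivative the identity must hold for EVERY test function, in particular this one. The failure shows v is NOT the weak derivative of u.)
Correct weak derivative would be u'(x) = 2*x - 1.


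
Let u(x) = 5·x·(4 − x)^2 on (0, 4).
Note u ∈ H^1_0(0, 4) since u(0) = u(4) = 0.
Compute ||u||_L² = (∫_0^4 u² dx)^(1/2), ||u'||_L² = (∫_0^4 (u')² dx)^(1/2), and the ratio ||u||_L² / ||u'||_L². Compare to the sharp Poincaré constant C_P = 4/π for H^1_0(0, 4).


||u||_L² / ||u'||_L² = 2*sqrt(14)/7 < C_P = 4/π.

u(x) = 5·x·(4 − x)^2, so u'(x) = 5*(x - 4)*(3*x - 4).
u(x) = 5·x·(4 − x)^2 vanishes at x = 0 and x = 4, so u ∈ H^1_0(0, 4). Differentiate via the product rule and integrate the resulting polynomials term by term.
  ∫_0^4 u² dx = ∫_0^4 (25*x^6 - 400*x^5 + 2400*x^4 - 6400*x^3 + 6400*x^2) dx. Term by term:
    ∫_0^4 25*x^6 dx = 409600/7;  ∫_0^4 -400*x^5 dx = -819200/3;  ∫_0^4 2400*x^4 dx = 491520;
    ∫_0^4 -6400*x^3 dx = -409600;  ∫_0^4 6400*x^2 dx = 409600/3.
  Sum: 409600/7 − 819200/3 + 491520 − 409600 + 409600/3 = 81920/21.
  ∫_0^4 (u')² dx = ∫_0^4 (225*x^4 - 2400*x^3 + 8800*x^2 - 12800*x + 6400) dx. Term by term:
    ∫_0^4 225*x^4 dx = 46080;  ∫_0^4 -2400*x^3 dx = -153600;  ∫_0^4 8800*x^2 dx = 563200/3;
    ∫_0^4 -12800*x dx = -102400;  ∫_0^4 6400 dx = 25600.
  Sum: 46080 − 153600 + 563200/3 − 102400 + 25600 = 10240/3.
∫_0^4 u² dx = 81920/21, so ||u||_L² = 128*sqrt(105)/21.
∫_0^4 (u')² dx = 10240/3, so ||u'||_L² = 32*sqrt(30)/3.
Ratio ||u||_L² / ||u'||_L² = 2*sqrt(14)/7.
Sharp Poincaré constant on H^1_0(0, 4) is C_P = L/π = 4/π, achieved by sin(π/4·x).
A polynomial bump cannot attain the sharp Poincaré constant (only the first sine eigenfunction does), so the ratio is strictly less than C_P, consistent with ||u||_L² ≤ C_P ||u'||_L².


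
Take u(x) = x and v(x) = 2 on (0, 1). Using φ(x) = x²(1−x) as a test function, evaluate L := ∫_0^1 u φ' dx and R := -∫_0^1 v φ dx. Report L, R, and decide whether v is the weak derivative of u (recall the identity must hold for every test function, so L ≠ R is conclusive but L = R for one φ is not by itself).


LHS = -1/12, RHS = -1/6. No, v is not the weak derivative of u.

u(x) = x, classical derivative u'(x) = 1.
φ(x) = x²(1−x), so φ'(x) = x*(2 - 3*x).
Note φ(0) = φ(1) = 0, so the boundary term u·φ vanishes.
LHS = ∫_0^1 u(x) φ'(x) dx = ∫_0^1 (-3*x^3 + 2*x^2) dx. Term by term:
  ∫_0^1 -3*x^3 dx = -3/4;  ∫_0^1 2*x^2 dx = 2/3.
Sum: -3/4 + 2/3 = -1/12.
So LHS = -1/12.
∫_0^1 v(x) φ(x) dx = ∫_0^1 (-2*x^3 + 2*x^2) dx. Term by term:
  ∫_0^1 -2*x^3 dx = -1/2;  ∫_0^1 2*x^2 dx = 2/3.
Sum: -1/2 + 2/3 = 1/6.
So RHS = -∫_0^1 v(x) φ(x) dx = -1/6.
LHS − RHS = 1/12 ≠ 0, so the identity fails.
(For a valid weak derivative the identity must hold for EVERY test function, in particular this one. The failure shows v is NOT the weak derivative of u.)
Correct weak derivative would be u'(x) = 1.


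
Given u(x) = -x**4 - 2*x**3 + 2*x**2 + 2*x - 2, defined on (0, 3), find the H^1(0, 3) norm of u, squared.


||u||_{H^1}^2 = 981033/70

The H^1 norm (squared) on an interval (0, L) is
  ||u||_{H^1}^2 = ∫_0^L u(x)^2 dx + ∫_0^L u'(x)^2 dx.
Compute u'(x) = -4*x**3 - 6*x**2 + 4*x + 2.
Then u(x)^2 = x**8 + 4*x**7 - 12*x**5 + 16*x**3 - 4*x**2 - 8*x + 4 and u'(x)^2 = 16*x**6 + 48*x**5 + 4*x**4 - 64*x**3 - 8*x**2 + 16*x + 4.
Integrate each monomial from 0 to 3 using ∫_0^3 c·x^n dx = c·3^(n+1)/(n+1):
  ∫_0^3 u(x)^2 dx = ∫_0^3 (x^8 + 4*x^7 - 12*x^5 + 16*x^3 - 4*x^2 - 8*x + 4) dx. Term by term:
    ∫_0^3 x^8 dx = 2187;  ∫_0^3 4*x^7 dx = 6561/2;  ∫_0^3 -12*x^5 dx = -1458;
    ∫_0^3 16*x^3 dx = 324;  ∫_0^3 -4*x^2 dx = -36;  ∫_0^3 -8*x dx = -36;
    ∫_0^3 4 dx = 12.
  Sum: 2187 + 6561/2 − 1458 + 324 − 36 − 36 + 12 = 8547/2.
  ∫_0^3 u'(x)^2 dx = ∫_0^3 (16*x^6 + 48*x^5 + 4*x^4 - 64*x^3 - 8*x^2 + 16*x + 4) dx. Term by term:
    ∫_0^3 16*x^6 dx = 34992/7;  ∫_0^3 48*x^5 dx = 5832;  ∫_0^3 4*x^4 dx = 972/5;
    ∫_0^3 -64*x^3 dx = -1296;  ∫_0^3 -8*x^2 dx = -72;  ∫_0^3 16*x dx = 72;
    ∫_0^3 4 dx = 12.
  Sum: 34992/7 + 5832 + 972/5 − 1296 − 72 + 72 + 12 = 340944/35.
Adding: ||u||_{H^1}^2 = 8547/2 + 340944/35 = 981033/70.


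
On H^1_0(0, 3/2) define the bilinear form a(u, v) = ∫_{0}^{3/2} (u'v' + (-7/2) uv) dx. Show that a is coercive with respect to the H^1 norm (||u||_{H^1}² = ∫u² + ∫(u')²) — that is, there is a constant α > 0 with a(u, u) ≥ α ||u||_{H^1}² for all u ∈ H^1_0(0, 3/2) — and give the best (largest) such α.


α = (-63 + 8*π^2)/(2*(9 + 4*π^2))

Coercivity of a(·,·) on H^1_0(0, 3/2) means a(u, u) ≥ α ||u||_{H^1}² for every u ∈ H^1_0.
The interval has length L = 3/2, and Poincaré/coercivity depend only on L. Here a(u, u) = ∫(u')² + (-7/2)·∫u².
Here c = -7/2 < 0 with |c| < (π/L)² = 4*π^2/9, so coercivity still holds. The condition a(u,u) ≥ α||u||_{H^1}² reads (1−α)∫(u')² ≥ (α−c)∫u². Any admissible α is ≤ 1 (rapidly oscillating u have ∫u²/∫(u')² → 0), and α = 1 would force 0 ≥ (1−c)∫u², impossible since c < 1; so 1−α > 0. By the sharp Poincaré inequality on H^1_0 of an interval of length L, ∫(u')² ≥ (π/L)²∫u² with equality for the first sine mode sin(π(x−x₀)/L) (x₀ the left endpoint), so the inequality holds for all u iff (1−α)(π/L)² ≥ α − c, i.e. α ≤ ((π/L)² + c)/((π/L)² + 1) = (1 + c(L/π)²)/(1 + (L/π)²). (Direct route, valid since c ≤ 0: Poincaré gives c∫u² ≥ c(L/π)²∫(u')², so a(u,u) ≥ (1 + c(L/π)²)∫(u')², while ||u||_{H^1}² ≤ (1 + (L/π)²)∫(u')²; dividing yields the same α.) With (π/L)² = 4*π^2/9 and c = -7/2, the largest admissible constant is α = ((π/L)² + c)/((π/L)² + 1).
Simplifying, α = (-63 + 8*π^2)/(2*(9 + 4*π^2)).


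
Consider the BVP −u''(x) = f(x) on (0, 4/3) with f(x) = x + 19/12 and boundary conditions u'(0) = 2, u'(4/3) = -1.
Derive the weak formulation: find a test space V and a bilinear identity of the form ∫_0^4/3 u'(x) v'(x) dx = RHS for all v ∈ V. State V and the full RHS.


V = H^1(0, 4/3) (v unrestricted at boundary; u is determined up to an additive constant); weak form: ∫_0^4/3 u'v' dx = ∫_0^4/3 (x + 19/12) v dx − v(4/3) − 2·v(0) for all v ∈ V.

Multiply both sides by a test function v and integrate from 0 to 4/3:
  ∫_0^4/3 −u''(x) v(x) dx = ∫_0^4/3 f(x) v(x) dx.
Integrate the LHS by parts once:
  ∫_0^4/3 −u'' v dx = −[u'(x) v(x)]_0^4/3 + ∫_0^4/3 u'(x) v'(x) dx.
Thus ∫_0^4/3 u'(x) v'(x) dx = ∫_0^4/3 f(x) v(x) dx + [u'(x) v(x)]_0^4/3.
Choose V so that boundary terms are either known or forced to vanish.
u has inhomogeneous Neumann u'(0) = 2, u'(4/3) = -1. [u' v]_0^4/3 = (-1)·v(4/3) − (2)·v(0) = − v(4/3) − 2·v(0). Take V = H^1(0, 4/3); boundary term becomes part of RHS.
Weak formulation: find u (satisfying any essential BC) such that ∫_0^4/3 u'(x) v'(x) dx = ∫_0^4/3 f v dx − v(4/3) − 2·v(0) for all v ∈ V (Neumann data are natural BCs: they enter the RHS as boundary terms).
Substituting f(x) = x + 19/12, the right-hand side is ∫_0^4/3 (x + 19/12) v dx − v(4/3) − 2·v(0).
Compatibility check (pure Neumann): taking v ≡ 1 ∈ V gives 0 = ∫_0^4/3 f dx + (-1) − (2), i.e. ∫_0^4/3 f dx must equal u'(0) − u'(4/3) = 3. Indeed ∫_0^4/3 (x + 19/12) dx = 3, so the data are compatible. The solution is then unique only up to an additive constant (fix it e.g. by requiring ∫_0^4/3 u dx = 0).


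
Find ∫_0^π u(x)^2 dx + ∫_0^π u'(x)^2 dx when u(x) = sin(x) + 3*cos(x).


||u||_{H^1(0,π)}^2 = 10*π

u'(x) = -3*sin(x) + cos(x).
Expand u² and (u')² and integrate term by term on (0, π), using: for integers n ≥ 1, ∫_0^π sin²(nx) dx = ∫_0^π cos²(nx) dx = π/2; for n ≠ n', ∫_0^π sin(nx)sin(n'x) dx = ∫_0^π cos(nx)cos(n'x) dx = 0; and by product-to-sum, ∫_0^π sin(nx)cos(n'x) dx = ½∫_0^π [sin((n+n')x) + sin((n−n')x)] dx, which is 0 when n+n' is even and 2n/(n²−n'²) when n+n' is odd (it need not vanish on (0, π)).
  u² squared terms: (3)²·∫cos(x)² dx = 9·π/2 = 9*π/2;  (1)²·∫sin(x)² dx = 1·π/2 = π/2.
  u² cross terms: 2·(3)·(1)·∫cos(x)·sin(x) dx = 6·(0) = 0.
  So ∫_0^π u² dx = 9*π/2 + π/2 + 0 = 5*π.
  (u')² squared terms: (-3)²·∫sin(x)² dx = 9·π/2 = 9*π/2;  (1)²·∫cos(x)² dx = 1·π/2 = π/2.
  (u')² cross terms: 2·(-3)·(1)·∫sin(x)·cos(x) dx = -6·(0) = 0.
  So ∫_0^π (u')² dx = 9*π/2 + π/2 + 0 = 5*π.
||u||_{H^1}^2 = (5*π) + (5*π) = 10*π.


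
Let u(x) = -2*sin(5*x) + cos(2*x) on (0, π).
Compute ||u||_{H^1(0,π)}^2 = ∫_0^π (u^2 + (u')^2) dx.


||u||_{H^1(0,π)}^2 = -200/21 + 109*π/2

u'(x) = -2*sin(2*x) - 10*cos(5*x).
Expand u² and (u')² and integrate term by term on (0, π), using: for integers n ≥ 1, ∫_0^π sin²(nx) dx = ∫_0^π cos²(nx) dx = π/2; for n ≠ n', ∫_0^π sin(nx)sin(n'x) dx = ∫_0^π cos(nx)cos(n'x) dx = 0; and by product-to-sum, ∫_0^π sin(nx)cos(n'x) dx = ½∫_0^π [sin((n+n')x) + sin((n−n')x)] dx, which is 0 when n+n' is even and 2n/(n²−n'²) when n+n' is odd (it need not vanish on (0, π)).
  u² squared terms: (-2)²·∫sin(5x)² dx = 4·π/2 = 2*π;  (1)²·∫cos(2x)² dx = 1·π/2 = π/2.
  u² cross terms: 2·(-2)·(1)·∫sin(5x)·cos(2x) dx = -4·(10/21) = -40/21.
  So ∫_0^π u² dx = 2*π + π/2 − 40/21 = -40/21 + 5*π/2.
  (u')² squared terms: (-10)²·∫cos(5x)² dx = 100·π/2 = 50*π;  (-2)²·∫sin(2x)² dx = 4·π/2 = 2*π.
  (u')² cross terms: 2·(-10)·(-2)·∫cos(5x)·sin(2x) dx = 40·(-4/21) = -160/21.
  So ∫_0^π (u')² dx = 50*π + 2*π − 160/21 = -160/21 + 52*π.
||u||_{H^1}^2 = (-40/21 + 5*π/2) + (-160/21 + 52*π) = -200/21 + 109*π/2.


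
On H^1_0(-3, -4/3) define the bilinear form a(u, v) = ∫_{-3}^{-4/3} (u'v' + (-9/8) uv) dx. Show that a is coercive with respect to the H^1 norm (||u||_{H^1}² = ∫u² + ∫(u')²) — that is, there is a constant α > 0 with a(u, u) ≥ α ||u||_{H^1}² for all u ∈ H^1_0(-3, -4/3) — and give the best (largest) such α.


α = 9*(-25 + 8*π^2)/(8*(25 + 9*π^2))

Coercivity of a(·,·) on H^1_0(-3, -4/3) means a(u, u) ≥ α ||u||_{H^1}² for every u ∈ H^1_0.
The interval has length L = 5/3, and Poincaré/coercivity depend only on L. Here a(u, u) = ∫(u')² + (-9/8)·∫u².
Here c = -9/8 < 0 with |c| < (π/L)² = 9*π^2/25, so coercivity still holds. The condition a(u,u) ≥ α||u||_{H^1}² reads (1−α)∫(u')² ≥ (α−c)∫u². Any admissible α is ≤ 1 (rapidly oscillating u have ∫u²/∫(u')² → 0), and α = 1 would force 0 ≥ (1−c)∫u², impossible since c < 1; so 1−α > 0. By the sharp Poincaré inequality on H^1_0 of an interval of length L, ∫(u')² ≥ (π/L)²∫u² with equality for the first sine mode sin(π(x−x₀)/L) (x₀ the left endpoint), so the inequality holds for all u iff (1−α)(π/L)² ≥ α − c, i.e. α ≤ ((π/L)² + c)/((π/L)² + 1) = (1 + c(L/π)²)/(1 + (L/π)²). (Direct route, valid since c ≤ 0: Poincaré gives c∫u² ≥ c(L/π)²∫(u')², so a(u,u) ≥ (1 + c(L/π)²)∫(u')², while ||u||_{H^1}² ≤ (1 + (L/π)²)∫(u')²; dividing yields the same α.) With (π/L)² = 9*π^2/25 and c = -9/8, the largest admissible constant is α = ((π/L)² + c)/((π/L)² + 1).
Simplifying, α = 9*(-25 + 8*π^2)/(8*(25 + 9*π^2)).


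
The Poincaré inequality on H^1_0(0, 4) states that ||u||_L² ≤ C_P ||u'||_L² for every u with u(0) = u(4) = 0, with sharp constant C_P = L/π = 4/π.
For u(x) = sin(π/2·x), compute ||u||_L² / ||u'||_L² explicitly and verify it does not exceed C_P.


||u||_L² / ||u'||_L² = 2/π < C_P = 4/π.

u(x) = sin(π/2·x), so u'(x) = π*cos(π*x/2)/2.
Writing u(x) = A·sin(kπx/L) with A = 1 and k = 2, use ∫_0^L sin²(kπx/L) dx = L/2 and ∫_0^L cos²(kπx/L) dx = L/2.
u² = 1·sin²(π/2·x) and (u')² = π^2/4·cos²(π/2·x), and each of sin², cos² integrates to L/2 = 2 over (0, 4).
∫_0^4 u² dx = 2, so ||u||_L² = sqrt(2).
∫_0^4 (u')² dx = π^2/2, so ||u'||_L² = sqrt(2)*π/2.
Ratio ||u||_L² / ||u'||_L² = 2/π.
Sharp Poincaré constant on H^1_0(0, 4) is C_P = L/π = 4/π, achieved by sin(π/4·x).
This is the k = 2 harmonic; the ratio L/(kπ) is strictly less than C_P = L/π, consistent with the sharp inequality ||u||_L² ≤ C_P ||u'||_L².


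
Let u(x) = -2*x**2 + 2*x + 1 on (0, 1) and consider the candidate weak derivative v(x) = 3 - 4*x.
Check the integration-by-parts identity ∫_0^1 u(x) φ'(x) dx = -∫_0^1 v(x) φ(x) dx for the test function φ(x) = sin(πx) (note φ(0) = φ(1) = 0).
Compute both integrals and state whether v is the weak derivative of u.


LHS = 0, RHS = -2/π. No, v is not the weak derivative of u.

u(x) = -2*x**2 + 2*x + 1, classical derivative u'(x) = 2 - 4*x.
φ(x) = sin(πx), so φ'(x) = π*cos(π*x).
Note φ(0) = φ(1) = 0, so the boundary term u·φ vanishes.
LHS = ∫_0^1 u(x) φ'(x) dx = ∫_0^1 (-2*π*x^2*cos(π*x) + 2*π*x*cos(π*x) + π*cos(π*x)) dx. Term by term:
  ∫_0^1 π*cos(π*x) dx = 0;  ∫_0^1 -2*π*x^2*cos(π*x) dx = 4/π;  ∫_0^1 2*π*x*cos(π*x) dx = -4/π.
Sum: 0 + 4/π − 4/π = 0.
So LHS = 0.
∫_0^1 v(x) φ(x) dx = ∫_0^1 (-4*x*sin(π*x) + 3*sin(π*x)) dx. Term by term:
  ∫_0^1 3*sin(π*x) dx = 6/π;  ∫_0^1 -4*x*sin(π*x) dx = -4/π.
Sum: 6/π − 4/π = 2/π.
So RHS = -∫_0^1 v(x) φ(x) dx = -2/π.
LHS − RHS = 2/π ≠ 0, so the identity fails.
(For a valid weak derivative the identity must hold for EVERY test function, in particular this one. The failure shows v is NOT the weak derivative of u.)
Correct weak derivative would be u'(x) = 2 - 4*x.


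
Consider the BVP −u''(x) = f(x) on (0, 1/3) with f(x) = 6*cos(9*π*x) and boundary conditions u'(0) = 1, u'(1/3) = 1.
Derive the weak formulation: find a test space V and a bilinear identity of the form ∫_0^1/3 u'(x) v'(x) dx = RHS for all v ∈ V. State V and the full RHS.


V = H^1(0, 1/3) (v unrestricted at boundary; u is determined up to an additive constant); weak form: ∫_0^1/3 u'v' dx = ∫_0^1/3 (6*cos(9*π*x)) v dx + v(1/3) − v(0) for all v ∈ V.

Multiply both sides by a test function v and integrate from 0 to 1/3:
  ∫_0^1/3 −u''(x) v(x) dx = ∫_0^1/3 f(x) v(x) dx.
Integrate the LHS by parts once:
  ∫_0^1/3 −u'' v dx = −[u'(x) v(x)]_0^1/3 + ∫_0^1/3 u'(x) v'(x) dx.
Thus ∫_0^1/3 u'(x) v'(x) dx = ∫_0^1/3 f(x) v(x) dx + [u'(x) v(x)]_0^1/3.
Choose V so that boundary terms are either known or forced to vanish.
u has inhomogeneous Neumann u'(0) = 1, u'(1/3) = 1. [u' v]_0^1/3 = (1)·v(1/3) − (1)·v(0) = v(1/3) − v(0). Take V = H^1(0, 1/3); boundary term becomes part of RHS.
Weak formulation: find u (satisfying any essential BC) such that ∫_0^1/3 u'(x) v'(x) dx = ∫_0^1/3 f v dx + v(1/3) − v(0) for all v ∈ V (Neumann data are natural BCs: they enter the RHS as boundary terms).
Substituting f(x) = 6*cos(9*π*x), the right-hand side is ∫_0^1/3 (6*cos(9*π*x)) v dx + v(1/3) − v(0).
Compatibility check (pure Neumann): taking v ≡ 1 ∈ V gives 0 = ∫_0^1/3 f dx + (1) − (1), i.e. ∫_0^1/3 f dx must equal u'(0) − u'(1/3) = 0. Indeed ∫_0^1/3 (6*cos(9*π*x)) dx = 0, so the data are compatible. The solution is then unique only up to an additive constant (fix it e.g. by requiring ∫_0^1/3 u dx = 0).


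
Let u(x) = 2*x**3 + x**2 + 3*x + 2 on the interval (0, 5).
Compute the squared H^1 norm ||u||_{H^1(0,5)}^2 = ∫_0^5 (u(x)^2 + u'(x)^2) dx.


||u||_{H^1}^2 = 1318735/14

The H^1 norm (squared) on an interval (0, L) is
  ||u||_{H^1}^2 = ∫_0^L u(x)^2 dx + ∫_0^L u'(x)^2 dx.
Compute u'(x) = 6*x**2 + 2*x + 3.
Then u(x)^2 = 4*x**6 + 4*x**5 + 13*x**4 + 14*x**3 + 13*x**2 + 12*x + 4 and u'(x)^2 = 36*x**4 + 24*x**3 + 40*x**2 + 12*x + 9.
Integrate each monomial from 0 to 5 using ∫_0^5 c·x^n dx = c·5^(n+1)/(n+1):
  ∫_0^5 u(x)^2 dx = ∫_0^5 (4*x^6 + 4*x^5 + 13*x^4 + 14*x^3 + 13*x^2 + 12*x + 4) dx. Term by term:
    ∫_0^5 4*x^6 dx = 312500/7;  ∫_0^5 4*x^5 dx = 31250/3;  ∫_0^5 13*x^4 dx = 8125;
    ∫_0^5 14*x^3 dx = 4375/2;  ∫_0^5 13*x^2 dx = 1625/3;  ∫_0^5 12*x dx = 150;
    ∫_0^5 4 dx = 20.
  Sum: 312500/7 + 31250/3 + 8125 + 4375/2 + 1625/3 + 150 + 20 = 2775515/42.
  ∫_0^5 u'(x)^2 dx = ∫_0^5 (36*x^4 + 24*x^3 + 40*x^2 + 12*x + 9) dx. Term by term:
    ∫_0^5 36*x^4 dx = 22500;  ∫_0^5 24*x^3 dx = 3750;  ∫_0^5 40*x^2 dx = 5000/3;
    ∫_0^5 12*x dx = 150;  ∫_0^5 9 dx = 45.
  Sum: 22500 + 3750 + 5000/3 + 150 + 45 = 84335/3.
Adding: ||u||_{H^1}^2 = 2775515/42 + 84335/3 = 1318735/14.


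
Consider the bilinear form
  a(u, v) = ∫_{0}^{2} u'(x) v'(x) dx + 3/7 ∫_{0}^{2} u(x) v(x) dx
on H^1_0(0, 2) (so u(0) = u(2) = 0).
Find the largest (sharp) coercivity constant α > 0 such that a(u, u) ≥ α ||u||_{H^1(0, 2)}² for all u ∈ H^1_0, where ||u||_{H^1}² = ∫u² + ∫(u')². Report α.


α = (12/7 + π^2)/(4 + π^2)

Coercivity of a(·,·) on H^1_0(0, 2) means a(u, u) ≥ α ||u||_{H^1}² for every u ∈ H^1_0.
The interval has length L = 2, and Poincaré/coercivity depend only on L. Here a(u, u) = ∫(u')² + (3/7)·∫u².
Here 0 < c = 3/7 < 1. The condition a(u,u) ≥ α||u||_{H^1}² reads (1−α)∫(u')² ≥ (α−c)∫u². Any admissible α is ≤ 1 (rapidly oscillating u have ∫u²/∫(u')² → 0), and α = 1 would force 0 ≥ (1−c)∫u², impossible since c < 1; so 1−α > 0. By the sharp Poincaré inequality on H^1_0 of an interval of length L, ∫(u')² ≥ (π/L)²∫u² with equality for the first sine mode sin(π(x−x₀)/L) (x₀ the left endpoint), so the inequality holds for all u iff (1−α)(π/L)² ≥ α − c, i.e. α ≤ ((π/L)² + c)/((π/L)² + 1) = (1 + c(L/π)²)/(1 + (L/π)²). With (π/L)² = π^2/4 and c = 3/7, the largest admissible constant is α = ((π/L)² + c)/((π/L)² + 1).
Simplifying, α = (12/7 + π^2)/(4 + π^2).


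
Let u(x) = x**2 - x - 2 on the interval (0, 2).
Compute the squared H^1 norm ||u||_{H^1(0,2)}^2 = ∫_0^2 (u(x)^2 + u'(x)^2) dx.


||u||_{H^1}^2 = 166/15

The H^1 norm (squared) on an interval (0, L) is
  ||u||_{H^1}^2 = ∫_0^L u(x)^2 dx + ∫_0^L u'(x)^2 dx.
Compute u'(x) = 2*x - 1.
Then u(x)^2 = x**4 - 2*x**3 - 3*x**2 + 4*x + 4 and u'(x)^2 = 4*x**2 - 4*x + 1.
Integrate each monomial from 0 to 2 using ∫_0^2 c·x^n dx = c·2^(n+1)/(n+1):
  ∫_0^2 u(x)^2 dx = ∫_0^2 (x^4 - 2*x^3 - 3*x^2 + 4*x + 4) dx. Term by term:
    ∫_0^2 x^4 dx = 32/5;  ∫_0^2 -2*x^3 dx = -8;  ∫_0^2 -3*x^2 dx = -8;
    ∫_0^2 4*x dx = 8;  ∫_0^2 4 dx = 8.
  Sum: 32/5 − 8 − 8 + 8 + 8 = 32/5.
  ∫_0^2 u'(x)^2 dx = ∫_0^2 (4*x^2 - 4*x + 1) dx. Term by term:
    ∫_0^2 4*x^2 dx = 32/3;  ∫_0^2 -4*x dx = -8;  ∫_0^2 1 dx = 2.
  Sum: 32/3 − 8 + 2 = 14/3.
Adding: ||u||_{H^1}^2 = 32/5 + 14/3 = 166/15.


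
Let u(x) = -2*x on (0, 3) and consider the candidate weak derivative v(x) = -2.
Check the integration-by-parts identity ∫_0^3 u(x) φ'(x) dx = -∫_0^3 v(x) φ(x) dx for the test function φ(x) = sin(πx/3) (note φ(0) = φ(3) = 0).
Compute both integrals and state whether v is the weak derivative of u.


LHS = 12/π, RHS = 12/π. Yes, v = u' weakly.

u(x) = -2*x, classical derivative u'(x) = -2.
φ(x) = sin(πx/3), so φ'(x) = π*cos(π*x/3)/3.
Note φ(0) = φ(3) = 0, so the boundary term u·φ vanishes.
LHS = ∫_0^3 u(x) φ'(x) dx = ∫_0^3 (-2*π*x*cos(π*x/3)/3) dx. Term by term:
  ∫_0^3 -2*π*x*cos(π*x/3)/3 dx = 12/π.
So LHS = 12/π.
∫_0^3 v(x) φ(x) dx = ∫_0^3 (-2*sin(π*x/3)) dx. Term by term:
  ∫_0^3 -2*sin(π*x/3) dx = -12/π.
So RHS = -∫_0^3 v(x) φ(x) dx = 12/π.
LHS = RHS, so the identity holds for this test φ.
Moreover u is smooth here and v(x) = u'(x) = -2 pointwise, so the identity holds for every test function. Hence v is the weak derivative of u.


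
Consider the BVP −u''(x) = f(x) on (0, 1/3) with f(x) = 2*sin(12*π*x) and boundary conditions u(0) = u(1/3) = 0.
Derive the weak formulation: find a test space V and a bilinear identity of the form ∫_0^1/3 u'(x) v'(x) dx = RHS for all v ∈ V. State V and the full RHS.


V = H^1_0(0, 1/3) (so v(0) = v(1/3) = 0); weak form: ∫_0^1/3 u'v' dx = ∫_0^1/3 (2*sin(12*π*x)) v dx for all v ∈ V.

Multiply both sides by a test function v and integrate from 0 to 1/3:
  ∫_0^1/3 −u''(x) v(x) dx = ∫_0^1/3 f(x) v(x) dx.
Integrate the LHS by parts once:
  ∫_0^1/3 −u'' v dx = −[u'(x) v(x)]_0^1/3 + ∫_0^1/3 u'(x) v'(x) dx.
Thus ∫_0^1/3 u'(x) v'(x) dx = ∫_0^1/3 f(x) v(x) dx + [u'(x) v(x)]_0^1/3.
Choose V so that boundary terms are either known or forced to vanish.
u is Dirichlet: u(0) = u(1/3) = 0. Let V = H^1_0(0, 1/3); then v(0) = v(1/3) = 0, and [u' v]_0^1/3 = 0.
Weak formulation: find u (satisfying any essential BC) such that ∫_0^1/3 u'(x) v'(x) dx = ∫_0^1/3 f v dx for all v ∈ V.
Substituting f(x) = 2*sin(12*π*x), the right-hand side is ∫_0^1/3 (2*sin(12*π*x)) v dx.


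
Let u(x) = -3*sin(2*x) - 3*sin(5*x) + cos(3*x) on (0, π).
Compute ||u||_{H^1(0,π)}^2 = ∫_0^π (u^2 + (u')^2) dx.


||u||_{H^1(0,π)}^2 = 48 + 289*π/2

u'(x) = -3*sin(3*x) - 6*cos(2*x) - 15*cos(5*x).
Expand u² and (u')² and integrate term by term on (0, π), using: for integers n ≥ 1, ∫_0^π sin²(nx) dx = ∫_0^π cos²(nx) dx = π/2; for n ≠ n', ∫_0^π sin(nx)sin(n'x) dx = ∫_0^π cos(nx)cos(n'x) dx = 0; and by product-to-sum, ∫_0^π sin(nx)cos(n'x) dx = ½∫_0^π [sin((n+n')x) + sin((n−n')x)] dx, which is 0 when n+n' is even and 2n/(n²−n'²) when n+n' is odd (it need not vanish on (0, π)).
  u² squared terms: (-3)²·∫sin(2x)² dx = 9·π/2 = 9*π/2;  (-3)²·∫sin(5x)² dx = 9·π/2 = 9*π/2;  (1)²·∫cos(3x)² dx = 1·π/2 = π/2.
  u² cross terms: 2·(-3)·(-3)·∫sin(2x)·sin(5x) dx = 18·(0) = 0;  2·(-3)·(1)·∫sin(2x)·cos(3x) dx = -6·(-4/5) = 24/5;  2·(-3)·(1)·∫sin(5x)·cos(3x) dx = -6·(0) = 0.
  So ∫_0^π u² dx = 9*π/2 + 9*π/2 + π/2 + 0 + 24/5 + 0 = 24/5 + 19*π/2.
  (u')² squared terms: (-15)²·∫cos(5x)² dx = 225·π/2 = 225*π/2;  (-6)²·∫cos(2x)² dx = 36·π/2 = 18*π;  (-3)²·∫sin(3x)² dx = 9·π/2 = 9*π/2.
  (u')² cross terms: 2·(-15)·(-6)·∫cos(5x)·cos(2x) dx = 180·(0) = 0;  2·(-15)·(-3)·∫cos(5x)·sin(3x) dx = 90·(0) = 0;  2·(-6)·(-3)·∫cos(2x)·sin(3x) dx = 36·(6/5) = 216/5.
  So ∫_0^π (u')² dx = 225*π/2 + 18*π + 9*π/2 + 0 + 0 + 216/5 = 216/5 + 135*π.
||u||_{H^1}^2 = (24/5 + 19*π/2) + (216/5 + 135*π) = 48 + 289*π/2.
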